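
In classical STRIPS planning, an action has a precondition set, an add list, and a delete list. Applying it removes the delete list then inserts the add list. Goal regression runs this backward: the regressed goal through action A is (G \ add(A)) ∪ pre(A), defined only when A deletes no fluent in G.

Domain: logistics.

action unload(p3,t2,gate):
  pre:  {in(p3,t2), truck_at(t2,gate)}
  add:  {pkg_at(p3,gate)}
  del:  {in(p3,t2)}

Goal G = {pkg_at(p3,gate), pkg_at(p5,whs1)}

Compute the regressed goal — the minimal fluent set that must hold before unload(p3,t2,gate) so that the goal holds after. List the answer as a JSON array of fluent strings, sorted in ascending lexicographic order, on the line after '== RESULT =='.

Regress:
  G ∩ del = {}  (empty — regression defined)
  G \ add = {pkg_at(p3,gate), pkg_at(p5,whs1)} \ {pkg_at(p3,gate)} = {pkg_at(p5,whs1)}
  ∪ pre   = {pkg_at(p5,whs1)} ∪ {in(p3,t2), truck_at(t2,gate)}
          = {in(p3,t2), pkg_at(p5,whs1), truck_at(t2,gate)}

== RESULT ==
["in(p3,t2)", "pkg_at(p5,whs1)", "truck_at(t2,gate)"]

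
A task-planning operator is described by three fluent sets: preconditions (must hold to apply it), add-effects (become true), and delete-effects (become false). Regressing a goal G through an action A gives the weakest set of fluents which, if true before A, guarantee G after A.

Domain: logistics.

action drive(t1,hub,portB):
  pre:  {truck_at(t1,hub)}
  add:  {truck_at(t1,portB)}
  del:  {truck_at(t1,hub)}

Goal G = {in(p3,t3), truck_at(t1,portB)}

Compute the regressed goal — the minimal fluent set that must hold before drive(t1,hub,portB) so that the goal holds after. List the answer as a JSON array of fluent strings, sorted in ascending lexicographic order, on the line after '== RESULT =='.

Compute (G \ add) ∪ pre:
  G ∩ del = {}  (empty — regression defined)
  G \ add = {in(p3,t3), truck_at(t1,portB)} \ {truck_at(t1,portB)} = {in(p3,t3)}
  ∪ pre   = {in(p3,t3)} ∪ {truck_at(t1,hub)}
          = {in(p3,t3), truck_at(t1,hub)}

== RESULT ==
["in(p3,t3)", "truck_at(t1,hub)"]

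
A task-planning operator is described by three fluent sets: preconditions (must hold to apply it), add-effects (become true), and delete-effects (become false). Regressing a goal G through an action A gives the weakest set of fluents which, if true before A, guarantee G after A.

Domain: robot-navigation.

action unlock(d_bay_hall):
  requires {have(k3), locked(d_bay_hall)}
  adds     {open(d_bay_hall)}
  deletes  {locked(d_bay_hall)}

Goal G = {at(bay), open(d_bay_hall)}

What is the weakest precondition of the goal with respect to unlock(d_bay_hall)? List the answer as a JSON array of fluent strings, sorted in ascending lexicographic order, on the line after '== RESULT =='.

Compute (G \ add) ∪ pre:
  G ∩ del = {}  (empty — regression defined)
  G \ add = {at(bay), open(d_bay_hall)} \ {open(d_bay_hall)} = {at(bay)}
  ∪ pre   = {at(bay)} ∪ {have(k3), locked(d_bay_hall)}
          = {at(bay), have(k3), locked(d_bay_hall)}

== RESULT ==
["at(bay)", "have(k3)", "locked(d_bay_hall)"]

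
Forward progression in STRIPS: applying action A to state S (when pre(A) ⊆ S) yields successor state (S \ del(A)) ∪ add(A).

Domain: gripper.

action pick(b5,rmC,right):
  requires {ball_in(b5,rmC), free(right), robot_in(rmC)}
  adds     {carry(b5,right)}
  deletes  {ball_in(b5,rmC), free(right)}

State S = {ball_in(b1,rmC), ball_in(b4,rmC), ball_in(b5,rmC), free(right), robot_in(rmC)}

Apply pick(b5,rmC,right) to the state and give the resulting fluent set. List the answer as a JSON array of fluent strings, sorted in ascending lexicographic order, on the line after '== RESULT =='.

Compute (S \ del) ∪ add:
  pre ⊆ S: {ball_in(b5,rmC), free(right), robot_in(rmC)} ⊆ S  — applicable
  S \ del = {ball_in(b1,rmC), ball_in(b4,rmC), robot_in(rmC)}
  ∪ add   = {ball_in(b1,rmC), ball_in(b4,rmC), carry(b5,right), robot_in(rmC)}

== RESULT ==
["ball_in(b1,rmC)", "ball_in(b4,rmC)", "carry(b5,right)", "robot_in(rmC)"]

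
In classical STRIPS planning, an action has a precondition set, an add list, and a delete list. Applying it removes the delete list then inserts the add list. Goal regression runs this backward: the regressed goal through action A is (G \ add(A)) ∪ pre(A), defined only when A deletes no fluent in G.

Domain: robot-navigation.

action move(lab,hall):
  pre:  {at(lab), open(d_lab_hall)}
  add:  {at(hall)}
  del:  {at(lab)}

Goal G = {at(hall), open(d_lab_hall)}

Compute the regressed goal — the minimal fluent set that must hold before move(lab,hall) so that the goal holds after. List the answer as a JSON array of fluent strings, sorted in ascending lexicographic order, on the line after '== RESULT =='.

Regress:
  G ∩ del = {}  (empty — regression defined)
  G \ add = {at(hall), open(d_lab_hall)} \ {at(hall)} = {open(d_lab_hall)}
  ∪ pre   = {open(d_lab_hall)} ∪ {at(lab), open(d_lab_hall)}
          = {at(lab), open(d_lab_hall)}

== RESULT ==
["at(lab)", "open(d_lab_hall)"]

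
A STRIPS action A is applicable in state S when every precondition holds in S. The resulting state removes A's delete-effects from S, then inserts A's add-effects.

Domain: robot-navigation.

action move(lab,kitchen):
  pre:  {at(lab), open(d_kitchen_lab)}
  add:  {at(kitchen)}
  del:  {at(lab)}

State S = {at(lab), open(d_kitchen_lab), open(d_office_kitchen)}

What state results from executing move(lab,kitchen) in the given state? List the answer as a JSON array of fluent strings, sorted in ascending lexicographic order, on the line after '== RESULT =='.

Compute (S \ del) ∪ add:
  pre ⊆ S: {at(lab), open(d_kitchen_lab)} ⊆ S  — applicable
  S \ del = {open(d_kitchen_lab), open(d_office_kitchen)}
  ∪ add   = {at(kitchen), open(d_kitchen_lab), open(d_office_kitchen)}

== RESULT ==
["at(kitchen)", "open(d_kitchen_lab)", "open(d_office_kitchen)"]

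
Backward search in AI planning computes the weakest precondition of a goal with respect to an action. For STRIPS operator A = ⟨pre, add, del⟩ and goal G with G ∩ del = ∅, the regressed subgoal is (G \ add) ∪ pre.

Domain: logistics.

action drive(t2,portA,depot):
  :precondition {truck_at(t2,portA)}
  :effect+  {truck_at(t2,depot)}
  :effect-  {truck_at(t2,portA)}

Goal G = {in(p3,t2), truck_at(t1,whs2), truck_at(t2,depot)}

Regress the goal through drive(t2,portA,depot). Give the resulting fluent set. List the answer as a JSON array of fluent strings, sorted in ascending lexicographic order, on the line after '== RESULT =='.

Compute (G \ add) ∪ pre:
  G ∩ del = {}  (empty — regression defined)
  G \ add = {in(p3,t2), truck_at(t1,whs2), truck_at(t2,depot)} \ {truck_at(t2,depot)} = {in(p3,t2), truck_at(t1,whs2)}
  ∪ pre   = {in(p3,t2), truck_at(t1,whs2)} ∪ {truck_at(t2,portA)}
          = {in(p3,t2), truck_at(t1,whs2), truck_at(t2,portA)}

== RESULT ==
["in(p3,t2)", "truck_at(t1,whs2)", "truck_at(t2,portA)"]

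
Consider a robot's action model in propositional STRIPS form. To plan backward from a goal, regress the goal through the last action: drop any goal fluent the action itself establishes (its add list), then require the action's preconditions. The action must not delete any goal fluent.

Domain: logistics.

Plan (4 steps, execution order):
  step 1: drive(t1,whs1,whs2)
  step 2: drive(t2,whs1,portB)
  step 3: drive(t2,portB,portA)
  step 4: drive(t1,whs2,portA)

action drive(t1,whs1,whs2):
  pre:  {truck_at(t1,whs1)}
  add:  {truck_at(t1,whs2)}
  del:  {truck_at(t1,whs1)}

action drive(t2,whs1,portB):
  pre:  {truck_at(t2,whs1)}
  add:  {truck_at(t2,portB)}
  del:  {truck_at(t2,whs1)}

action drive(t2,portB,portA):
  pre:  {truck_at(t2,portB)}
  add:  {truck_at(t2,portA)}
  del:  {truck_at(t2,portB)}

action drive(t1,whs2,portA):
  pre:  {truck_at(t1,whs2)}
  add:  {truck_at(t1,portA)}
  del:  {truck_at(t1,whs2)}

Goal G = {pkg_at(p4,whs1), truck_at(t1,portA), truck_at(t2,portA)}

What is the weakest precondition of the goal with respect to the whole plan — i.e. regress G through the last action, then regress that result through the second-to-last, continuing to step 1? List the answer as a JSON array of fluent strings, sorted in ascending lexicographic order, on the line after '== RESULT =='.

Regress step by step:
  through step 4 (drive(t1,whs2,portA)): drop {truck_at(t1,portA)}, keep {pkg_at(p4,whs1), truck_at(t2,portA)}, require {truck_at(t1,whs2)}
    → {pkg_at(p4,whs1), truck_at(t1,whs2), truck_at(t2,portA)}
  through step 3 (drive(t2,portB,portA)): drop {truck_at(t2,portA)}, keep {pkg_at(p4,whs1), truck_at(t1,whs2)}, require {truck_at(t2,portB)}
    → {pkg_at(p4,whs1), truck_at(t1,whs2), truck_at(t2,portB)}
  through step 2 (drive(t2,whs1,portB)): drop {truck_at(t2,portB)}, keep {pkg_at(p4,whs1), truck_at(t1,whs2)}, require {truck_at(t2,whs1)}
    → {pkg_at(p4,whs1), truck_at(t1,whs2), truck_at(t2,whs1)}
  through step 1 (drive(t1,whs1,whs2)): drop {truck_at(t1,whs2)}, keep {pkg_at(p4,whs1), truck_at(t2,whs1)}, require {truck_at(t1,whs1)}
    → {pkg_at(p4,whs1), truck_at(t1,whs1), truck_at(t2,whs1)}

== RESULT ==
["pkg_at(p4,whs1)", "truck_at(t1,whs1)", "truck_at(t2,whs1)"]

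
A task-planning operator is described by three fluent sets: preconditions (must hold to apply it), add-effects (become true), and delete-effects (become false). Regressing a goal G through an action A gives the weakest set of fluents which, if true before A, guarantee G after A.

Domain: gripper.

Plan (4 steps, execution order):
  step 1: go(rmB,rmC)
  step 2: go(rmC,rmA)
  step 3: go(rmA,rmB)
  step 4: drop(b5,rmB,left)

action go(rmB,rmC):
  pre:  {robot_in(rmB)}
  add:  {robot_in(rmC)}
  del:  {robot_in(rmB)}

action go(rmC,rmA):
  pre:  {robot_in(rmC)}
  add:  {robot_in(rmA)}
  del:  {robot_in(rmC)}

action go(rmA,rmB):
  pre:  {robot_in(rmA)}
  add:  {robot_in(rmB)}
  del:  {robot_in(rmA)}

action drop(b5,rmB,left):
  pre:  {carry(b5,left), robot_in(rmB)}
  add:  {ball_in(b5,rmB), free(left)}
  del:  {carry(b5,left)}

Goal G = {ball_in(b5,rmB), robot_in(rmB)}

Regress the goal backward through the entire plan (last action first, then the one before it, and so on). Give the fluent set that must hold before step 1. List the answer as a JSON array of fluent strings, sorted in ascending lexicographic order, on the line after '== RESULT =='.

Work backward from the goal:
  through step 4 (drop(b5,rmB,left)): drop {ball_in(b5,rmB)}, keep {robot_in(rmB)}, require {carry(b5,left), robot_in(rmB)}
    → {carry(b5,left), robot_in(rmB)}
  through step 3 (go(rmA,rmB)): drop {robot_in(rmB)}, keep {carry(b5,left)}, require {robot_in(rmA)}
    → {carry(b5,left), robot_in(rmA)}
  through step 2 (go(rmC,rmA)): drop {robot_in(rmA)}, keep {carry(b5,left)}, require {robot_in(rmC)}
    → {carry(b5,left), robot_in(rmC)}
  through step 1 (go(rmB,rmC)): drop {robot_in(rmC)}, keep {carry(b5,left)}, require {robot_in(rmB)}
    → {carry(b5,left), robot_in(rmB)}

== RESULT ==
["carry(b5,left)", "robot_in(rmB)"]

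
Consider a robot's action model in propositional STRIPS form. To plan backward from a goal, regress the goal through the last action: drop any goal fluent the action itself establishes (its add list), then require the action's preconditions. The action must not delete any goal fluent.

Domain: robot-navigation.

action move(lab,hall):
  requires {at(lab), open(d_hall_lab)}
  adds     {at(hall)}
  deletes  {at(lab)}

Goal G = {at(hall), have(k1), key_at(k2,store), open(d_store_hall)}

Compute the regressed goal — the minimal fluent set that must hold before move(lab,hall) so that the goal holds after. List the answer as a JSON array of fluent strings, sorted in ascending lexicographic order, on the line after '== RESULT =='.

Compute (G \ add) ∪ pre:
  G ∩ del = {}  (empty — regression defined)
  G \ add = {at(hall), have(k1), key_at(k2,store), open(d_store_hall)} \ {at(hall)} = {have(k1), key_at(k2,store), open(d_store_hall)}
  ∪ pre   = {have(k1), key_at(k2,store), open(d_store_hall)} ∪ {at(lab), open(d_hall_lab)}
          = {at(lab), have(k1), key_at(k2,store), open(d_hall_lab), open(d_store_hall)}

== RESULT ==
["at(lab)", "have(k1)", "key_at(k2,store)", "open(d_hall_lab)", "open(d_store_hall)"]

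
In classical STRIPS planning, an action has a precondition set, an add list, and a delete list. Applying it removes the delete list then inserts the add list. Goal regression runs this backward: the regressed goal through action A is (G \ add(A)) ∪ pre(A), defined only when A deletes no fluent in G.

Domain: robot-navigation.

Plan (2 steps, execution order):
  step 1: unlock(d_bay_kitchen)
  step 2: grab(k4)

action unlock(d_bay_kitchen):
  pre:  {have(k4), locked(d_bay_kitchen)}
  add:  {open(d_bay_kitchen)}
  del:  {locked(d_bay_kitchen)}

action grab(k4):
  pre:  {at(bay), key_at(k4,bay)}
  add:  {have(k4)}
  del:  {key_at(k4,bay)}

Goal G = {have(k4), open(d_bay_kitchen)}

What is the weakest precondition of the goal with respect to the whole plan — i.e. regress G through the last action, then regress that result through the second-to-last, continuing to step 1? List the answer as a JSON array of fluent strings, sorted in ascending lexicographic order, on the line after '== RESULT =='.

Work backward from the goal:
  through step 2 (grab(k4)): drop {have(k4)}, keep {open(d_bay_kitchen)}, require {at(bay), key_at(k4,bay)}
    → {at(bay), key_at(k4,bay), open(d_bay_kitchen)}
  through step 1 (unlock(d_bay_kitchen)): drop {open(d_bay_kitchen)}, keep {at(bay), key_at(k4,bay)}, require {have(k4), locked(d_bay_kitchen)}
    → {at(bay), have(k4), key_at(k4,bay), locked(d_bay_kitchen)}

== RESULT ==
["at(bay)", "have(k4)", "key_at(k4,bay)", "locked(d_bay_kitchen)"]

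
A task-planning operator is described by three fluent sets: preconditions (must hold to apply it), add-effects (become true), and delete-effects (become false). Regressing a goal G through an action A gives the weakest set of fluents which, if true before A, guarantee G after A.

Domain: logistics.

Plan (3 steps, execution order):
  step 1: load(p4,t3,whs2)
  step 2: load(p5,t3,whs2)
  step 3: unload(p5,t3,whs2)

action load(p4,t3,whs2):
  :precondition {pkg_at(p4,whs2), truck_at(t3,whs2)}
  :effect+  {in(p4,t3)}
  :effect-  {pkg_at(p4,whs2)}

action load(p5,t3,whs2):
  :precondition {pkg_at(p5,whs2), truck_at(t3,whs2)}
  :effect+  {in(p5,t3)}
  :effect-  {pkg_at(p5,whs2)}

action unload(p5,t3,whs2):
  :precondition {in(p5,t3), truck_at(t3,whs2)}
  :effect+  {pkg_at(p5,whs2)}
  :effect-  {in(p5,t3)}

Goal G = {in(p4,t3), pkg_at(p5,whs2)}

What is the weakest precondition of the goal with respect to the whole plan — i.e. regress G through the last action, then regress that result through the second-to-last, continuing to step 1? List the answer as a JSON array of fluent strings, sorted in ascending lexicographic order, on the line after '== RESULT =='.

Regress step by step:
  through step 3 (unload(p5,t3,whs2)): drop {pkg_at(p5,whs2)}, keep {in(p4,t3)}, require {in(p5,t3), truck_at(t3,whs2)}
    → {in(p4,t3), in(p5,t3), truck_at(t3,whs2)}
  through step 2 (load(p5,t3,whs2)): drop {in(p5,t3)}, keep {in(p4,t3), truck_at(t3,whs2)}, require {pkg_at(p5,whs2), truck_at(t3,whs2)}
    → {in(p4,t3), pkg_at(p5,whs2), truck_at(t3,whs2)}
  through step 1 (load(p4,t3,whs2)): drop {in(p4,t3)}, keep {pkg_at(p5,whs2), truck_at(t3,whs2)}, require {pkg_at(p4,whs2), truck_at(t3,whs2)}
    → {pkg_at(p4,whs2), pkg_at(p5,whs2), truck_at(t3,whs2)}

== RESULT ==
["pkg_at(p4,whs2)", "pkg_at(p5,whs2)", "truck_at(t3,whs2)"]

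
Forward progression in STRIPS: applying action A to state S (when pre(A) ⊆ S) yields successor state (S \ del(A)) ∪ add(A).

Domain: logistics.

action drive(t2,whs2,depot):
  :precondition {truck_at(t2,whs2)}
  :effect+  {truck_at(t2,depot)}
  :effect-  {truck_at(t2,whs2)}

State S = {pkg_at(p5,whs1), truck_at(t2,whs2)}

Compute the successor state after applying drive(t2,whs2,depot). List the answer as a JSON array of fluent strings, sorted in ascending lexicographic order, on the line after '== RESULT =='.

Progress:
  pre ⊆ S: {truck_at(t2,whs2)} ⊆ S  — applicable
  S \ del = {pkg_at(p5,whs1)}
  ∪ add   = {pkg_at(p5,whs1), truck_at(t2,depot)}

== RESULT ==
["pkg_at(p5,whs1)", "truck_at(t2,depot)"]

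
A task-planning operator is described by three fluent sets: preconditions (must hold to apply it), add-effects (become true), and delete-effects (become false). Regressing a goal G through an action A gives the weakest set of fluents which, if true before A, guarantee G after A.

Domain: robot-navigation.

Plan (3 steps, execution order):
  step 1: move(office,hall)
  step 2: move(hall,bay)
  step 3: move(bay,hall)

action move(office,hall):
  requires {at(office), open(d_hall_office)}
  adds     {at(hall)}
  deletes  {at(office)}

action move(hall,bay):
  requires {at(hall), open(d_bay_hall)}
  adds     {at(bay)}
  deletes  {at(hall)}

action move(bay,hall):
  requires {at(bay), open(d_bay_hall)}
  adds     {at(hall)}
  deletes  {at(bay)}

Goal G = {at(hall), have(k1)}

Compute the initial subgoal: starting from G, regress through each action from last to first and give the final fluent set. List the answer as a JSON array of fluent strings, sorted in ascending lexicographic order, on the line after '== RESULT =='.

Work backward from the goal:
  through step 3 (move(bay,hall)): drop {at(hall)}, keep {have(k1)}, require {at(bay), open(d_bay_hall)}
    → {at(bay), have(k1), open(d_bay_hall)}
  through step 2 (move(hall,bay)): drop {at(bay)}, keep {have(k1), open(d_bay_hall)}, require {at(hall), open(d_bay_hall)}
    → {at(hall), have(k1), open(d_bay_hall)}
  through step 1 (move(office,hall)): drop {at(hall)}, keep {have(k1), open(d_bay_hall)}, require {at(office), open(d_hall_office)}
    → {at(office), have(k1), open(d_bay_hall), open(d_hall_office)}

== RESULT ==
["at(office)", "have(k1)", "open(d_bay_hall)", "open(d_hall_office)"]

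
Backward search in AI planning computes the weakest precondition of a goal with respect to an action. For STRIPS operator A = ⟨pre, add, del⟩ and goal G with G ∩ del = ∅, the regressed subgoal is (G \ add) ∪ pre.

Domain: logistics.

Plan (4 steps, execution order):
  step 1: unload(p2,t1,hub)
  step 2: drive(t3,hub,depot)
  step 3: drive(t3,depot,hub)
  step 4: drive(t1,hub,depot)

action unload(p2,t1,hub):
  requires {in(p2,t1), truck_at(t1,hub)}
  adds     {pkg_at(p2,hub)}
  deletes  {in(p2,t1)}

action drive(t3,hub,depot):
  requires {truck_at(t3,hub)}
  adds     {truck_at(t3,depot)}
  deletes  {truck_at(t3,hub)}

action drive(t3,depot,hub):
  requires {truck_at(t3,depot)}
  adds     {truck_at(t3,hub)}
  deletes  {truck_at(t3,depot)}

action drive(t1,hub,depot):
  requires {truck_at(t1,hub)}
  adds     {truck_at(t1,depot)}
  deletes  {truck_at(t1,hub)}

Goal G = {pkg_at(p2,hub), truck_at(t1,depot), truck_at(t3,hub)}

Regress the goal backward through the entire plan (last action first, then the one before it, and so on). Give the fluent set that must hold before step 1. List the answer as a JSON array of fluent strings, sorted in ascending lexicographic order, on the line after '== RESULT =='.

Regress step by step:
  through step 4 (drive(t1,hub,depot)): drop {truck_at(t1,depot)}, keep {pkg_at(p2,hub), truck_at(t3,hub)}, require {truck_at(t1,hub)}
    → {pkg_at(p2,hub), truck_at(t1,hub), truck_at(t3,hub)}
  through step 3 (drive(t3,depot,hub)): drop {truck_at(t3,hub)}, keep {pkg_at(p2,hub), truck_at(t1,hub)}, require {truck_at(t3,depot)}
    → {pkg_at(p2,hub), truck_at(t1,hub), truck_at(t3,depot)}
  through step 2 (drive(t3,hub,depot)): drop {truck_at(t3,depot)}, keep {pkg_at(p2,hub), truck_at(t1,hub)}, require {truck_at(t3,hub)}
    → {pkg_at(p2,hub), truck_at(t1,hub), truck_at(t3,hub)}
  through step 1 (unload(p2,t1,hub)): drop {pkg_at(p2,hub)}, keep {truck_at(t1,hub), truck_at(t3,hub)}, require {in(p2,t1), truck_at(t1,hub)}
    → {in(p2,t1), truck_at(t1,hub), truck_at(t3,hub)}

== RESULT ==
["in(p2,t1)", "truck_at(t1,hub)", "truck_at(t3,hub)"]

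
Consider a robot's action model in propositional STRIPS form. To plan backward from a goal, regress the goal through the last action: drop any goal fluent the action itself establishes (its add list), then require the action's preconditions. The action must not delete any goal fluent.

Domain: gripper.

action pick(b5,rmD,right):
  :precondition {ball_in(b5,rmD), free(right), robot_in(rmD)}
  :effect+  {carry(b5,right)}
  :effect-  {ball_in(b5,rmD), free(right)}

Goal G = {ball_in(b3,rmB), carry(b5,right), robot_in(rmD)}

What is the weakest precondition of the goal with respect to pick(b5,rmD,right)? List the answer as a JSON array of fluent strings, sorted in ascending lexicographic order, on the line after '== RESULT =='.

Regress:
  G ∩ del = {}  (empty — regression defined)
  G \ add = {ball_in(b3,rmB), carry(b5,right), robot_in(rmD)} \ {carry(b5,right)} = {ball_in(b3,rmB), robot_in(rmD)}
  ∪ pre   = {ball_in(b3,rmB), robot_in(rmD)} ∪ {ball_in(b5,rmD), free(right), robot_in(rmD)}
          = {ball_in(b3,rmB), ball_in(b5,rmD), free(right), robot_in(rmD)}

== RESULT ==
["ball_in(b3,rmB)", "ball_in(b5,rmD)", "free(right)", "robot_in(rmD)"]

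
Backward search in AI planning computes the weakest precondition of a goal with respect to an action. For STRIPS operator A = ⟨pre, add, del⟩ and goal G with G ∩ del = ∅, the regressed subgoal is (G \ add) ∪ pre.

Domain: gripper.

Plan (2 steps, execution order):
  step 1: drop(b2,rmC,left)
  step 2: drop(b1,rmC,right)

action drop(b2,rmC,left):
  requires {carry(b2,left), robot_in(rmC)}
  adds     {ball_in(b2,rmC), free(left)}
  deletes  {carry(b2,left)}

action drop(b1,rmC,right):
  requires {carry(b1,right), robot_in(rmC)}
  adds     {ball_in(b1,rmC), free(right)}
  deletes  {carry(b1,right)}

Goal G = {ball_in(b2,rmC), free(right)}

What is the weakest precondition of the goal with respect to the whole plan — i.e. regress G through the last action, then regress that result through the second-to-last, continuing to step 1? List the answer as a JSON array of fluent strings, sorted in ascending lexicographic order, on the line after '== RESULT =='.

Regress step by step:
  through step 2 (drop(b1,rmC,right)): drop {free(right)}, keep {ball_in(b2,rmC)}, require {carry(b1,right), robot_in(rmC)}
    → {ball_in(b2,rmC), carry(b1,right), robot_in(rmC)}
  through step 1 (drop(b2,rmC,left)): drop {ball_in(b2,rmC)}, keep {carry(b1,right), robot_in(rmC)}, require {carry(b2,left), robot_in(rmC)}
    → {carry(b1,right), carry(b2,left), robot_in(rmC)}

== RESULT ==
["carry(b1,right)", "carry(b2,left)", "robot_in(rmC)"]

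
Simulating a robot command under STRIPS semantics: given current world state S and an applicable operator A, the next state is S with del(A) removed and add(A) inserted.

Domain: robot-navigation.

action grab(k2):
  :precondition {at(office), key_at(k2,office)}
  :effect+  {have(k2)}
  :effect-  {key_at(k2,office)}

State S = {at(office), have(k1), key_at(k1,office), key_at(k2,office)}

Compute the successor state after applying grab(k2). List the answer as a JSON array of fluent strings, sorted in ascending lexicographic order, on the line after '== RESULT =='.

Compute (S \ del) ∪ add:
  pre ⊆ S: {at(office), key_at(k2,office)} ⊆ S  — applicable
  S \ del = {at(office), have(k1), key_at(k1,office)}
  ∪ add   = {at(office), have(k1), have(k2), key_at(k1,office)}

== RESULT ==
["at(office)", "have(k1)", "have(k2)", "key_at(k1,office)"]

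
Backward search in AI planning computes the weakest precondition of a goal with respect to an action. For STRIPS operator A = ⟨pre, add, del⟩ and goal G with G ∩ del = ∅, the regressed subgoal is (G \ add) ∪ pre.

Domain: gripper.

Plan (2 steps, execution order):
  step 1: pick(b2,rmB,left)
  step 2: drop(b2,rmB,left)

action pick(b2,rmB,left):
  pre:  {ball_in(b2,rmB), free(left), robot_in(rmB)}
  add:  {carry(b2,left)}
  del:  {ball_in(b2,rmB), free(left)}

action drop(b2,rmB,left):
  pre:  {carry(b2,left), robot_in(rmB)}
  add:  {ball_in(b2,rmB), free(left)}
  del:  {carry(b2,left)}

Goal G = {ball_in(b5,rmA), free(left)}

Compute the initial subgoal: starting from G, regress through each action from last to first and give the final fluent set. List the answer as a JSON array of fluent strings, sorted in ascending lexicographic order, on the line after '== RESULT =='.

Regress step by step:
  through step 2 (drop(b2,rmB,left)): drop {free(left)}, keep {ball_in(b5,rmA)}, require {carry(b2,left), robot_in(rmB)}
    → {ball_in(b5,rmA), carry(b2,left), robot_in(rmB)}
  through step 1 (pick(b2,rmB,left)): drop {carry(b2,left)}, keep {ball_in(b5,rmA), robot_in(rmB)}, require {ball_in(b2,rmB), free(left), robot_in(rmB)}
    → {ball_in(b2,rmB), ball_in(b5,rmA), free(left), robot_in(rmB)}

== RESULT ==
["ball_in(b2,rmB)", "ball_in(b5,rmA)", "free(left)", "robot_in(rmB)"]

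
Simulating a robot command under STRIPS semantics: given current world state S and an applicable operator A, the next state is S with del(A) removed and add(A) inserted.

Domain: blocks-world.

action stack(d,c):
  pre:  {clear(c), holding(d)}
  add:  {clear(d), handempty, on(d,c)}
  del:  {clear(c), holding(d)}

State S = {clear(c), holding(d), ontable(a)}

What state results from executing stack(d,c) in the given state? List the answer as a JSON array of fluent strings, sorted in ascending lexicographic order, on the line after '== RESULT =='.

Progress:
  pre ⊆ S: {clear(c), holding(d)} ⊆ S  — applicable
  S \ del = {ontable(a)}
  ∪ add   = {clear(d), handempty, on(d,c), ontable(a)}

== RESULT ==
["clear(d)", "handempty", "on(d,c)", "ontable(a)"]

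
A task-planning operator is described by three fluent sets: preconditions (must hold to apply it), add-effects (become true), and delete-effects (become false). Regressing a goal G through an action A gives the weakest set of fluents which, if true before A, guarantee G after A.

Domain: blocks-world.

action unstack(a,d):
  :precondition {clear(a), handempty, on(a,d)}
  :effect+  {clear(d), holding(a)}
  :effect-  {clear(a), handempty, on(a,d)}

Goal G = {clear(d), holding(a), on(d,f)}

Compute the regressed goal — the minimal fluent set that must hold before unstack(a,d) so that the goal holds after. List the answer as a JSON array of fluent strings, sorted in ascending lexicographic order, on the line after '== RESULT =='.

Compute (G \ add) ∪ pre:
  G ∩ del = {}  (empty — regression defined)
  G \ add = {clear(d), holding(a), on(d,f)} \ {clear(d), holding(a)} = {on(d,f)}
  ∪ pre   = {on(d,f)} ∪ {clear(a), handempty, on(a,d)}
          = {clear(a), handempty, on(a,d), on(d,f)}

== RESULT ==
["clear(a)", "handempty", "on(a,d)", "on(d,f)"]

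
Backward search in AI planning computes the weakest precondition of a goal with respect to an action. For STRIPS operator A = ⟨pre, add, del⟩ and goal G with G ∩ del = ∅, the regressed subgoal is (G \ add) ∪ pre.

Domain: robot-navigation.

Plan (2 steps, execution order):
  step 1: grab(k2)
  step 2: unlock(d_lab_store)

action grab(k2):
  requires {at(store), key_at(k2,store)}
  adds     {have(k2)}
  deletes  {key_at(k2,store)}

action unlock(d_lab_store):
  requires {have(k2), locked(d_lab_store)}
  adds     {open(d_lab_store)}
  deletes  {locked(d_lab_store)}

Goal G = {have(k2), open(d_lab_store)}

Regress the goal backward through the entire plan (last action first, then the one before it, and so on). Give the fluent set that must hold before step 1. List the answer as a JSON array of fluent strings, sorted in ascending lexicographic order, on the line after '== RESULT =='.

Regress step by step:
  through step 2 (unlock(d_lab_store)): drop {open(d_lab_store)}, keep {have(k2)}, require {have(k2), locked(d_lab_store)}
    → {have(k2), locked(d_lab_store)}
  through step 1 (grab(k2)): drop {have(k2)}, keep {locked(d_lab_store)}, require {at(store), key_at(k2,store)}
    → {at(store), key_at(k2,store), locked(d_lab_store)}

== RESULT ==
["at(store)", "key_at(k2,store)", "locked(d_lab_store)"]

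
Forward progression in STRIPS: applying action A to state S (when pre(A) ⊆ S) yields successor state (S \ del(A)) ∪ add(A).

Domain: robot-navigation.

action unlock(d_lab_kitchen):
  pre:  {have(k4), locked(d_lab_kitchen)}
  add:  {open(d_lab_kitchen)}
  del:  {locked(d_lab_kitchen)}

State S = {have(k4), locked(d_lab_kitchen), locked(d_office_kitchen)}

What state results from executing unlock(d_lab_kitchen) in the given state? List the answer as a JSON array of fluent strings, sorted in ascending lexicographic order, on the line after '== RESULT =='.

Compute (S \ del) ∪ add:
  pre ⊆ S: {have(k4), locked(d_lab_kitchen)} ⊆ S  — applicable
  S \ del = {have(k4), locked(d_office_kitchen)}
  ∪ add   = {have(k4), locked(d_office_kitchen), open(d_lab_kitchen)}

== RESULT ==
["have(k4)", "locked(d_office_kitchen)", "open(d_lab_kitchen)"]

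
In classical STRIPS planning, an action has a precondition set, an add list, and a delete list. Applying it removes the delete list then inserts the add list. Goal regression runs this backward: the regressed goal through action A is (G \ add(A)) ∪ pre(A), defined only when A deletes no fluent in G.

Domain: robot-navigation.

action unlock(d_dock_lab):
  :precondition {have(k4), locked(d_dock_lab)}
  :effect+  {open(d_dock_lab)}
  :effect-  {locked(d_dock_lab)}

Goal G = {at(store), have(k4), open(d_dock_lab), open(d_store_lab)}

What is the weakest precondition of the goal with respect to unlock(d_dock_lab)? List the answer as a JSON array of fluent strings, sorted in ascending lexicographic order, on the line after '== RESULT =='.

Regress:
  G ∩ del = {}  (empty — regression defined)
  G \ add = {at(store), have(k4), open(d_dock_lab), open(d_store_lab)} \ {open(d_dock_lab)} = {at(store), have(k4), open(d_store_lab)}
  ∪ pre   = {at(store), have(k4), open(d_store_lab)} ∪ {have(k4), locked(d_dock_lab)}
          = {at(store), have(k4), locked(d_dock_lab), open(d_store_lab)}

== RESULT ==
["at(store)", "have(k4)", "locked(d_dock_lab)", "open(d_store_lab)"]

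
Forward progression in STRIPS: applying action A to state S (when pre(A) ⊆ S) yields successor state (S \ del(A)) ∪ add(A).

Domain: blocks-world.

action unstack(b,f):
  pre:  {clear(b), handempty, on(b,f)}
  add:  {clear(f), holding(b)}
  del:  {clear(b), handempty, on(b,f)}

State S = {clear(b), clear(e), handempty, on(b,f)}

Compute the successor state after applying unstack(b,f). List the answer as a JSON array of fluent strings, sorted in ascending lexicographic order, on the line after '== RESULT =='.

Progress:
  pre ⊆ S: {clear(b), handempty, on(b,f)} ⊆ S  — applicable
  S \ del = {clear(e)}
  ∪ add   = {clear(e), clear(f), holding(b)}

== RESULT ==
["clear(e)", "clear(f)", "holding(b)"]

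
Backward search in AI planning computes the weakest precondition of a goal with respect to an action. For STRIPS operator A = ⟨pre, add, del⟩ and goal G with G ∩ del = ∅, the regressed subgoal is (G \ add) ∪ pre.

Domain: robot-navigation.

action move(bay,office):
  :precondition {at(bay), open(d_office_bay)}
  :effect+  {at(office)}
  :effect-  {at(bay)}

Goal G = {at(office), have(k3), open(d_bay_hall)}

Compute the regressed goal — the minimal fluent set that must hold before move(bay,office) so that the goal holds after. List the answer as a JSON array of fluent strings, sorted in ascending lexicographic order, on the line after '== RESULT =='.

Regress:
  G ∩ del = {}  (empty — regression defined)
  G \ add = {at(office), have(k3), open(d_bay_hall)} \ {at(office)} = {have(k3), open(d_bay_hall)}
  ∪ pre   = {have(k3), open(d_bay_hall)} ∪ {at(bay), open(d_office_bay)}
          = {at(bay), have(k3), open(d_bay_hall), open(d_office_bay)}

== RESULT ==
["at(bay)", "have(k3)", "open(d_bay_hall)", "open(d_office_bay)"]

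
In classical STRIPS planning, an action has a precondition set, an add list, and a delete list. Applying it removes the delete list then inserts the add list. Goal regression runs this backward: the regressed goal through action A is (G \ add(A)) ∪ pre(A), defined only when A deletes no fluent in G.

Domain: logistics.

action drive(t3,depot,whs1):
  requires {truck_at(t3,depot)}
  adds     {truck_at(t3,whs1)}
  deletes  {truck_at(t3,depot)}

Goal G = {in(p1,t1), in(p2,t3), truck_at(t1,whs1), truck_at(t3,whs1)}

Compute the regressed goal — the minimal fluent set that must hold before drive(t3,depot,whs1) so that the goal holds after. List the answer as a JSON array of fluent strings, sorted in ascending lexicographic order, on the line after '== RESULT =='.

Compute (G \ add) ∪ pre:
  G ∩ del = {}  (empty — regression defined)
  G \ add = {in(p1,t1), in(p2,t3), truck_at(t1,whs1), truck_at(t3,whs1)} \ {truck_at(t3,whs1)} = {in(p1,t1), in(p2,t3), truck_at(t1,whs1)}
  ∪ pre   = {in(p1,t1), in(p2,t3), truck_at(t1,whs1)} ∪ {truck_at(t3,depot)}
          = {in(p1,t1), in(p2,t3), truck_at(t1,whs1), truck_at(t3,depot)}

== RESULT ==
["in(p1,t1)", "in(p2,t3)", "truck_at(t1,whs1)", "truck_at(t3,depot)"]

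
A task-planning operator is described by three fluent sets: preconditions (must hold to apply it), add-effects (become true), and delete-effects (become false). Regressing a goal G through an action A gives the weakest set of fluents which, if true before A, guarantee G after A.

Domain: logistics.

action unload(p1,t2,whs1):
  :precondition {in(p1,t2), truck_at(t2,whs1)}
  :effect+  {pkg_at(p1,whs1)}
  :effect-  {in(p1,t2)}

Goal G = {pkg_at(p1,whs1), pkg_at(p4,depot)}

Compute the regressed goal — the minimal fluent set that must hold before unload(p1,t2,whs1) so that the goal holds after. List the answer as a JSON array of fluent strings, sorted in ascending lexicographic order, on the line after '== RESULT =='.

Regress:
  G ∩ del = {}  (empty — regression defined)
  G \ add = {pkg_at(p1,whs1), pkg_at(p4,depot)} \ {pkg_at(p1,whs1)} = {pkg_at(p4,depot)}
  ∪ pre   = {pkg_at(p4,depot)} ∪ {in(p1,t2), truck_at(t2,whs1)}
          = {in(p1,t2), pkg_at(p4,depot), truck_at(t2,whs1)}

== RESULT ==
["in(p1,t2)", "pkg_at(p4,depot)", "truck_at(t2,whs1)"]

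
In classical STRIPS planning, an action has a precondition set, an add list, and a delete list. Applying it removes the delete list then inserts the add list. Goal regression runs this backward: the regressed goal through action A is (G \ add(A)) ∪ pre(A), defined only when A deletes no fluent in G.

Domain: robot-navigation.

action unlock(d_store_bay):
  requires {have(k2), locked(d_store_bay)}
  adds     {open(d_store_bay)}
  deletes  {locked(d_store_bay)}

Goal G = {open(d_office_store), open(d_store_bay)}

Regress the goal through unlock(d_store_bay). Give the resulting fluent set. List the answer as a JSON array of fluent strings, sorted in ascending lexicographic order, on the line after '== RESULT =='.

Compute (G \ add) ∪ pre:
  G ∩ del = {}  (empty — regression defined)
  G \ add = {open(d_office_store), open(d_store_bay)} \ {open(d_store_bay)} = {open(d_office_store)}
  ∪ pre   = {open(d_office_store)} ∪ {have(k2), locked(d_store_bay)}
          = {have(k2), locked(d_store_bay), open(d_office_store)}

== RESULT ==
["have(k2)", "locked(d_store_bay)", "open(d_office_store)"]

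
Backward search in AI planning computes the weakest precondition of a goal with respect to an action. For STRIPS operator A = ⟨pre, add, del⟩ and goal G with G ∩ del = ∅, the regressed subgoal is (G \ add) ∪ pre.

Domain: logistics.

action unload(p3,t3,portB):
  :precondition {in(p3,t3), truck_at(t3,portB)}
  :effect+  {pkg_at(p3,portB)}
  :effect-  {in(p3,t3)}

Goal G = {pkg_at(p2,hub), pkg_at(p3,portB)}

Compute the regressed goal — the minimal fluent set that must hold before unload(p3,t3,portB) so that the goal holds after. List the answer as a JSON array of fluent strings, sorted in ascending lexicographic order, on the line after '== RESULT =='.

Regress:
  G ∩ del = {}  (empty — regression defined)
  G \ add = {pkg_at(p2,hub), pkg_at(p3,portB)} \ {pkg_at(p3,portB)} = {pkg_at(p2,hub)}
  ∪ pre   = {pkg_at(p2,hub)} ∪ {in(p3,t3), truck_at(t3,portB)}
          = {in(p3,t3), pkg_at(p2,hub), truck_at(t3,portB)}

== RESULT ==
["in(p3,t3)", "pkg_at(p2,hub)", "truck_at(t3,portB)"]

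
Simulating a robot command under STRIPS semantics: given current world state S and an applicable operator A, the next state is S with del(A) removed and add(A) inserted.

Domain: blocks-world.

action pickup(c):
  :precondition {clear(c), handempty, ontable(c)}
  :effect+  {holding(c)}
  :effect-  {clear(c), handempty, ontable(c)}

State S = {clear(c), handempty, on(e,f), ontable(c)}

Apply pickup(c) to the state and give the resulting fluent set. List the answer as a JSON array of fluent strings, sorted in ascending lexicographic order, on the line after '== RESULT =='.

Progress:
  pre ⊆ S: {clear(c), handempty, ontable(c)} ⊆ S  — applicable
  S \ del = {on(e,f)}
  ∪ add   = {holding(c), on(e,f)}

== RESULT ==
["holding(c)", "on(e,f)"]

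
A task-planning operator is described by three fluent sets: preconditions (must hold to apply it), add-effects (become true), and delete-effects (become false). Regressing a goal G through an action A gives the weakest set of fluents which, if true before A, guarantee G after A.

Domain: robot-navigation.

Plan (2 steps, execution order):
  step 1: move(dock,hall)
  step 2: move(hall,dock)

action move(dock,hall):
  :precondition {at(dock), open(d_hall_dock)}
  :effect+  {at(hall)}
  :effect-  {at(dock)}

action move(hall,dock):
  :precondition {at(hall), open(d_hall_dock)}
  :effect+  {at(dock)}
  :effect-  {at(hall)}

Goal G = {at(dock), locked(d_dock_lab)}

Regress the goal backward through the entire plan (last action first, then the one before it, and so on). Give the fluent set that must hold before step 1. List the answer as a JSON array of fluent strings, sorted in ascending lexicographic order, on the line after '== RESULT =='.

Work backward from the goal:
  through step 2 (move(hall,dock)): drop {at(dock)}, keep {locked(d_dock_lab)}, require {at(hall), open(d_hall_dock)}
    → {at(hall), locked(d_dock_lab), open(d_hall_dock)}
  through step 1 (move(dock,hall)): drop {at(hall)}, keep {locked(d_dock_lab), open(d_hall_dock)}, require {at(dock), open(d_hall_dock)}
    → {at(dock), locked(d_dock_lab), open(d_hall_dock)}

== RESULT ==
["at(dock)", "locked(d_dock_lab)", "open(d_hall_dock)"]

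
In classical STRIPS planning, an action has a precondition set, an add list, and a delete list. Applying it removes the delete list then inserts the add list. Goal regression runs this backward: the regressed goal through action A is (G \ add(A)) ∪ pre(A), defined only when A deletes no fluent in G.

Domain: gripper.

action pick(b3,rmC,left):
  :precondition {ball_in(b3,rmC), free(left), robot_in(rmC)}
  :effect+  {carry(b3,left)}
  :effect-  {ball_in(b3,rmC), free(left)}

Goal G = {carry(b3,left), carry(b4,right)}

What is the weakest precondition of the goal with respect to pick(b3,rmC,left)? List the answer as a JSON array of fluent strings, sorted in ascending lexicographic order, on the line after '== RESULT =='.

Compute (G \ add) ∪ pre:
  G ∩ del = {}  (empty — regression defined)
  G \ add = {carry(b3,left), carry(b4,right)} \ {carry(b3,left)} = {carry(b4,right)}
  ∪ pre   = {carry(b4,right)} ∪ {ball_in(b3,rmC), free(left), robot_in(rmC)}
          = {ball_in(b3,rmC), carry(b4,right), free(left), robot_in(rmC)}

== RESULT ==
["ball_in(b3,rmC)", "carry(b4,right)", "free(left)", "robot_in(rmC)"]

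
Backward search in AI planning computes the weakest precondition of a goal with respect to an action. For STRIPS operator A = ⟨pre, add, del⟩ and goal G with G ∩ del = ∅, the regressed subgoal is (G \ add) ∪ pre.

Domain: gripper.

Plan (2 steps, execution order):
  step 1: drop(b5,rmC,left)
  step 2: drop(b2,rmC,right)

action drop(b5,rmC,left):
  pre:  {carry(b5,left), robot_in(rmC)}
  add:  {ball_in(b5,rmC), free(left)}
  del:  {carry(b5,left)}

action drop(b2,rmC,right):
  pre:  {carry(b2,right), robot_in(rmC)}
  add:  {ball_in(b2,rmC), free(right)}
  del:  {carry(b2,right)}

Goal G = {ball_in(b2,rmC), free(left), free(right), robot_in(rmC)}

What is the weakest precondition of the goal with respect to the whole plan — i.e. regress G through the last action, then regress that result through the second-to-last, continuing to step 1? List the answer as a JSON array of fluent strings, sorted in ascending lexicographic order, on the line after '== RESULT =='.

Work backward from the goal:
  through step 2 (drop(b2,rmC,right)): drop {ball_in(b2,rmC), free(right)}, keep {free(left), robot_in(rmC)}, require {carry(b2,right), robot_in(rmC)}
    → {carry(b2,right), free(left), robot_in(rmC)}
  through step 1 (drop(b5,rmC,left)): drop {free(left)}, keep {carry(b2,right), robot_in(rmC)}, require {carry(b5,left), robot_in(rmC)}
    → {carry(b2,right), carry(b5,left), robot_in(rmC)}

== RESULT ==
["carry(b2,right)", "carry(b5,left)", "robot_in(rmC)"]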